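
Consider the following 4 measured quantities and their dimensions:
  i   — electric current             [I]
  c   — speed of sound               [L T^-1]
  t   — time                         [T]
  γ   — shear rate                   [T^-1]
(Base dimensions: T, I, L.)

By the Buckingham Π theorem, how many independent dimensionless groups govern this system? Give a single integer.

1

Dimensional matrix (T×I×L by i×c×t×γ):
  T: [ 0 -1  1 -1]
  I: [ 1  0  0  0]
  L: [ 0  1  0  0]
RREF → pivots at {i,c,t} ⇒ r = 3
Π count = n − r = 4 − 3 = 1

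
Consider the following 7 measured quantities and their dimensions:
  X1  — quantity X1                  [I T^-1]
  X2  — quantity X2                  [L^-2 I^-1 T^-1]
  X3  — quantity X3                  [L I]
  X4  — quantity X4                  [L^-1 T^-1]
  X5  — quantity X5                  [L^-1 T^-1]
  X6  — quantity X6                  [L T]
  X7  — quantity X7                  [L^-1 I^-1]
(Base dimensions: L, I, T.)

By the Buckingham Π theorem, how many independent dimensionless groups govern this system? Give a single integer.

Write exponents as rows L,I,T / cols X1,X2,X3,X4,X5,X6,X7:
  L: [ 0 -2  1 -1 -1  1 -1]
  I: [ 1 -1  1  0  0  0 -1]
  T: [-1 -1  0 -1 -1  1  0]
RREF → pivots at {X1,X2} ⇒ r = 2
Π count = n − r = 7 − 2 = 5

5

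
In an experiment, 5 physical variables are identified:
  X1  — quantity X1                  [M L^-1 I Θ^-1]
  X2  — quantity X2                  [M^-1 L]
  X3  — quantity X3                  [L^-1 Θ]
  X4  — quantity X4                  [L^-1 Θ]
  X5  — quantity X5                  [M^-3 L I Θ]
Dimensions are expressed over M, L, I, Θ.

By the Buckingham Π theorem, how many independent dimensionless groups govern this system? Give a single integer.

2

Dimensional matrix (M×L×I×Θ by X1×X2×X3×X4×X5):
  M: [ 1 -1  0  0 -3]
  L: [-1  1 -1 -1  1]
  I: [ 1  0  0  0  1]
  Θ: [-1  0  1  1  1]
Echelon form has 3 nonzero rows (pivots: X1,X2,X3)
n=5, r=3 ⇒ 2 dimensionless groups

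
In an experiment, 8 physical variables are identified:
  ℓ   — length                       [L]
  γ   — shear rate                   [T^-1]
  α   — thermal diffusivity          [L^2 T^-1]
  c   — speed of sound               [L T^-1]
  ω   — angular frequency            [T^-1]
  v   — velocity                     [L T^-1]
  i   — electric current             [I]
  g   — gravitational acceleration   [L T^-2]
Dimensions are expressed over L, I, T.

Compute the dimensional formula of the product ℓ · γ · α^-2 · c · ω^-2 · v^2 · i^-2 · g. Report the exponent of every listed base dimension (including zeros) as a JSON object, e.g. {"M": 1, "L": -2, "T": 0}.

{"L": 1, "I": -2, "T": -2}

Dimensional matrix (L×I×T by ℓ×γ×α×c×ω×v×i×g):
  L: [ 1  0  2  1  0  1  0  1]
  I: [ 0  0  0  0  0  0  1  0]
  T: [ 0 -1 -1 -1 -1 -1  0 -2]
  [L]: (1)·1+(1)·0+(-2)·2+(1)·1+(-2)·0+(2)·1+(-2)·0+(1)·1 = 1
  [I]: (1)·0+(1)·0+(-2)·0+(1)·0+(-2)·0+(2)·0+(-2)·1+(1)·0 = -2
  [T]: (1)·0+(1)·-1+(-2)·-1+(1)·-1+(-2)·-1+(2)·-1+(-2)·0+(1)·-2 = -2
⇒ L I^-2 T^-2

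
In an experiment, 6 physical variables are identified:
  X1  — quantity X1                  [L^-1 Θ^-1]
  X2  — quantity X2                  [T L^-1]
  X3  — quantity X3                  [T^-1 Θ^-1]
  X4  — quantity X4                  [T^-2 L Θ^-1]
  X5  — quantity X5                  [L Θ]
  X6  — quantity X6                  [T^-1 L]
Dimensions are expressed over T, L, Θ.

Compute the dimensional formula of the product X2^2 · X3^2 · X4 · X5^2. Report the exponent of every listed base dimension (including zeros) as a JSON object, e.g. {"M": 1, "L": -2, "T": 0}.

{"T": -2, "L": 1, "Θ": -1}

Dimensional matrix (T×L×Θ by X1×X2×X3×X4×X5×X6):
  T: [ 0  1 -1 -2  0 -1]
  L: [-1 -1  0  1  1  1]
  Θ: [-1  0 -1 -1  1  0]
  [T]: (2)·1+(2)·-1+(1)·-2+(2)·0 = -2
  [L]: (2)·-1+(2)·0+(1)·1+(2)·1 = 1
  [Θ]: (2)·0+(2)·-1+(1)·-1+(2)·1 = -1
⇒ T^-2 L Θ^-1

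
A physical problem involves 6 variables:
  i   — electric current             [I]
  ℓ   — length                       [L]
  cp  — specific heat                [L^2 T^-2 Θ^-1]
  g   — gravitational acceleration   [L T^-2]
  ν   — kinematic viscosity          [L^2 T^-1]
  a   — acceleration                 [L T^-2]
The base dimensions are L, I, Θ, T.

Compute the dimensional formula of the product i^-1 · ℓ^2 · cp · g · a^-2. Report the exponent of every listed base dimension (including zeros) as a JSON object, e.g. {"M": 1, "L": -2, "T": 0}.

{"L": 3, "I": -1, "Θ": -1, "T": 0}

Write exponents as rows L,I,Θ,T / cols i,ℓ,cp,g,ν,a:
  L: [ 0  1  2  1  2  1]
  I: [ 1  0  0  0  0  0]
  Θ: [ 0  0 -1  0  0  0]
  T: [ 0  0 -2 -2 -1 -2]
  [L]: (-1)·0+(2)·1+(1)·2+(1)·1+(-2)·1 = 3
  [I]: (-1)·1+(2)·0+(1)·0+(1)·0+(-2)·0 = -1
  [Θ]: (-1)·0+(2)·0+(1)·-1+(1)·0+(-2)·0 = -1
  [T]: (-1)·0+(2)·0+(1)·-2+(1)·-2+(-2)·-2 = 0
⇒ L^3 I^-1 Θ^-1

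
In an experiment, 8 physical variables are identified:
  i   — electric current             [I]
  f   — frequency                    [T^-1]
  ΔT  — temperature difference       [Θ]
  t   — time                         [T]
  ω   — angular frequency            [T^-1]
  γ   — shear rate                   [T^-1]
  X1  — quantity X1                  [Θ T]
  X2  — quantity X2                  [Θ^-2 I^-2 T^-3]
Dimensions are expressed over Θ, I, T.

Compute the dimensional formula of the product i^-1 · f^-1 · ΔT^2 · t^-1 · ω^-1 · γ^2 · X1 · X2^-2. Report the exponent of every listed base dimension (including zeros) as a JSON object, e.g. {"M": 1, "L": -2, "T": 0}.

{"Θ": 7, "I": 3, "T": 6}

Exponent matrix [Θ,I,T] × [i,f,ΔT,t,ω,γ,X1,X2]:
  Θ: [ 0  0  1  0  0  0  1 -2]
  I: [ 1  0  0  0  0  0  0 -2]
  T: [ 0 -1  0  1 -1 -1  1 -3]
  [Θ]: (-1)·0+(-1)·0+(2)·1+(-1)·0+(-1)·0+(2)·0+(1)·1+(-2)·-2 = 7
  [I]: (-1)·1+(-1)·0+(2)·0+(-1)·0+(-1)·0+(2)·0+(1)·0+(-2)·-2 = 3
  [T]: (-1)·0+(-1)·-1+(2)·0+(-1)·1+(-1)·-1+(2)·-1+(1)·1+(-2)·-3 = 6
⇒ Θ^7 I^3 T^6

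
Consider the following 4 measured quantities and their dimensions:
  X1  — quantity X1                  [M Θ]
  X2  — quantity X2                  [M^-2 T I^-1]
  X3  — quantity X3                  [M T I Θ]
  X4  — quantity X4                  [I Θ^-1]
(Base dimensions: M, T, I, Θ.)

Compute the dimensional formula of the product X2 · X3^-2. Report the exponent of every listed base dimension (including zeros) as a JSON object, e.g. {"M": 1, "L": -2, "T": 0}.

Exponent matrix [M,T,I,Θ] × [X1,X2,X3,X4]:
  M: [ 1 -2  1  0]
  T: [ 0  1  1  0]
  I: [ 0 -1  1  1]
  Θ: [ 1  0  1 -1]
  [M]: (1)·-2+(-2)·1 = -4
  [T]: (1)·1+(-2)·1 = -1
  [I]: (1)·-1+(-2)·1 = -3
  [Θ]: (1)·0+(-2)·1 = -2
⇒ M^-4 T^-1 I^-3 Θ^-2

{"M": -4, "T": -1, "I": -3, "Θ": -2}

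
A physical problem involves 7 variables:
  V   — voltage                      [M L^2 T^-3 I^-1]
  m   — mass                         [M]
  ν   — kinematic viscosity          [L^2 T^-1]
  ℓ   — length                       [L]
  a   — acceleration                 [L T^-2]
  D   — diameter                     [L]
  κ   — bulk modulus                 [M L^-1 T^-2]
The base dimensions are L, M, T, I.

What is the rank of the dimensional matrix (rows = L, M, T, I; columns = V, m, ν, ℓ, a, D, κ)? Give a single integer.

Exponent matrix [L,M,T,I] × [V,m,ν,ℓ,a,D,κ]:
  L: [ 2  0  2  1  1  1 -1]
  M: [ 1  1  0  0  0  0  1]
  T: [-3  0 -1  0 -2  0 -2]
  I: [-1  0  0  0  0  0  0]
Row reduction gives pivot columns V,m,ν,ℓ; rank = 4

4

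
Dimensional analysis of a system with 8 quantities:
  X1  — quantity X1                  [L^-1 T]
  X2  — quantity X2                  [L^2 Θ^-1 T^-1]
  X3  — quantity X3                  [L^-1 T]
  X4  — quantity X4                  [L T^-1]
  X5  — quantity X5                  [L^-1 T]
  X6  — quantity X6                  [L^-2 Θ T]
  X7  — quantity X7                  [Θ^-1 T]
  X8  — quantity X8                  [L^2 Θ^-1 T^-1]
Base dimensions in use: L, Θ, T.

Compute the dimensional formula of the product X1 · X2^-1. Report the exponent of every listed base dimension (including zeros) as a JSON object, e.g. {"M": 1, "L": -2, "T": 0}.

{"L": -3, "Θ": 1, "T": 2}

Dimensional matrix (L×Θ×T by X1×X2×X3×X4×X5×X6×X7×X8):
  L: [-1  2 -1  1 -1 -2  0  2]
  Θ: [ 0 -1  0  0  0  1 -1 -1]
  T: [ 1 -1  1 -1  1  1  1 -1]
  [L]: (1)·-1+(-1)·2 = -3
  [Θ]: (1)·0+(-1)·-1 = 1
  [T]: (1)·1+(-1)·-1 = 2
⇒ L^-3 Θ T^2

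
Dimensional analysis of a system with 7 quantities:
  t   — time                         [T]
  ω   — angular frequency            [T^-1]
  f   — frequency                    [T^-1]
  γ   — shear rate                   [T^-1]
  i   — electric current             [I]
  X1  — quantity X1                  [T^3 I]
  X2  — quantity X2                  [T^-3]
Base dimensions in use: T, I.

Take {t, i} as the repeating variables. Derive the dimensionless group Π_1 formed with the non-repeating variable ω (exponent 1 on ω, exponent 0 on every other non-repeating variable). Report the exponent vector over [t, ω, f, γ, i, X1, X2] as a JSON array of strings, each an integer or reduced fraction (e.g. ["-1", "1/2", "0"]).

Write exponents as rows T,I / cols t,ω,f,γ,i,X1,X2:
  T: [ 1 -1 -1 -1  0  3 -3]
  I: [ 0  0  0  0  1  1  0]
RREF → pivots at {t,i} ⇒ r = 2
Repeat: t,i; free: ω,f,γ,X1,X2
RREF:
  r0: [   1   -1   -1   -1    0    3   -3]
  r1: [   0    0    0    0    1    1    0]
Fix exponent of ω at 1, f at 0, γ at 0, X1 at 0, X2 at 0; solve each RREF row for its pivot's exponent:
  r0: exp(t) + (-1)·1 = 0 ⇒ exp(t) = 1
  r1: exp(i) + (0)·1 = 0 ⇒ exp(i) = 0
Π_1 = t · ω

["1", "1", "0", "0", "0", "0", "0"]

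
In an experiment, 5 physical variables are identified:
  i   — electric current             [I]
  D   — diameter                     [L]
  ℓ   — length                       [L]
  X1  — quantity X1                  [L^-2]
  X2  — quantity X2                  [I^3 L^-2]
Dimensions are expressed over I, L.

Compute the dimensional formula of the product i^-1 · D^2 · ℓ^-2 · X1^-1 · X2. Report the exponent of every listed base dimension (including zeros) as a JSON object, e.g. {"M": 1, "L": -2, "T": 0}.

{"I": 2, "L": 0}

Write exponents as rows I,L / cols i,D,ℓ,X1,X2:
  I: [ 1  0  0  0  3]
  L: [ 0  1  1 -2 -2]
  [I]: (-1)·1+(2)·0+(-2)·0+(-1)·0+(1)·3 = 2
  [L]: (-1)·0+(2)·1+(-2)·1+(-1)·-2+(1)·-2 = 0
⇒ I^2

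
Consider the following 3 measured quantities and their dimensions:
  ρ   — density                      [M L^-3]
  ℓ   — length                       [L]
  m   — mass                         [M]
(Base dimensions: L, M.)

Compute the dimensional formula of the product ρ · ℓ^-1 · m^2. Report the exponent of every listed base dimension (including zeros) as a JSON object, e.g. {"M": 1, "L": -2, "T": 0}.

Dimensional matrix (L×M by ρ×ℓ×m):
  L: [-3  1  0]
  M: [ 1  0  1]
  [L]: (1)·-3+(-1)·1+(2)·0 = -4
  [M]: (1)·1+(-1)·0+(2)·1 = 3
⇒ L^-4 M^3

{"L": -4, "M": 3}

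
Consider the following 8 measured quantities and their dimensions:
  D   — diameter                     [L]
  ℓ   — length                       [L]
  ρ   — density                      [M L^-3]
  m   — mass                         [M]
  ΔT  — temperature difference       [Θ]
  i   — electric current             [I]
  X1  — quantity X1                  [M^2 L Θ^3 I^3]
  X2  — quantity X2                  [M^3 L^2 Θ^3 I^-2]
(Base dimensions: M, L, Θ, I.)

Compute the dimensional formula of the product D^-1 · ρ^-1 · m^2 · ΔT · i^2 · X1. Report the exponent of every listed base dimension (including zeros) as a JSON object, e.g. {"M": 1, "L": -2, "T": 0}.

{"M": 3, "L": 3, "Θ": 4, "I": 5}

Write exponents as rows M,L,Θ,I / cols D,ℓ,ρ,m,ΔT,i,X1,X2:
  M: [ 0  0  1  1  0  0  2  3]
  L: [ 1  1 -3  0  0  0  1  2]
  Θ: [ 0  0  0  0  1  0  3  3]
  I: [ 0  0  0  0  0  1  3 -2]
  [M]: (-1)·0+(-1)·1+(2)·1+(1)·0+(2)·0+(1)·2 = 3
  [L]: (-1)·1+(-1)·-3+(2)·0+(1)·0+(2)·0+(1)·1 = 3
  [Θ]: (-1)·0+(-1)·0+(2)·0+(1)·1+(2)·0+(1)·3 = 4
  [I]: (-1)·0+(-1)·0+(2)·0+(1)·0+(2)·1+(1)·3 = 5
⇒ M^3 L^3 Θ^4 I^5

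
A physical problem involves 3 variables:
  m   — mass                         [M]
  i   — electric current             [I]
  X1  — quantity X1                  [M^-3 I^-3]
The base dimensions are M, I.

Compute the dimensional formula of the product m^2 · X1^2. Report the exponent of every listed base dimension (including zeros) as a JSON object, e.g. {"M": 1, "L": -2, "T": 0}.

{"M": -4, "I": -6}

Write exponents as rows M,I / cols m,i,X1:
  M: [ 1  0 -3]
  I: [ 0  1 -3]
  [M]: (2)·1+(2)·-3 = -4
  [I]: (2)·0+(2)·-3 = -6
⇒ M^-4 I^-6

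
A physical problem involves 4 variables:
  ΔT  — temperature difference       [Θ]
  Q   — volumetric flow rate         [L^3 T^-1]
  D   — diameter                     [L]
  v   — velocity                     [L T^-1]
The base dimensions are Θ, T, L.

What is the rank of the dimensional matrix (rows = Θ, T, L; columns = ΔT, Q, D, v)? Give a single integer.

Write exponents as rows Θ,T,L / cols ΔT,Q,D,v:
  Θ: [ 1  0  0  0]
  T: [ 0 -1  0 -1]
  L: [ 0  3  1  1]
Echelon form has 3 nonzero rows (pivots: ΔT,Q,D)

3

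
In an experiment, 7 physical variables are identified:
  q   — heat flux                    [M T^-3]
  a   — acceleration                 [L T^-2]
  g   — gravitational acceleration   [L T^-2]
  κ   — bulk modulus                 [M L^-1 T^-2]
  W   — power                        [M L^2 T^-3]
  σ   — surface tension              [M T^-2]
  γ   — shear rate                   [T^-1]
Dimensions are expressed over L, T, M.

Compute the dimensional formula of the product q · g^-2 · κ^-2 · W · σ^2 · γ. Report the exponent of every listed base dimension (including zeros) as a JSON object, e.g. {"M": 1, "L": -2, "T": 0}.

Exponent matrix [L,T,M] × [q,a,g,κ,W,σ,γ]:
  L: [ 0  1  1 -1  2  0  0]
  T: [-3 -2 -2 -2 -3 -2 -1]
  M: [ 1  0  0  1  1  1  0]
  [L]: (1)·0+(-2)·1+(-2)·-1+(1)·2+(2)·0+(1)·0 = 2
  [T]: (1)·-3+(-2)·-2+(-2)·-2+(1)·-3+(2)·-2+(1)·-1 = -3
  [M]: (1)·1+(-2)·0+(-2)·1+(1)·1+(2)·1+(1)·0 = 2
⇒ L^2 T^-3 M^2

{"L": 2, "T": -3, "M": 2}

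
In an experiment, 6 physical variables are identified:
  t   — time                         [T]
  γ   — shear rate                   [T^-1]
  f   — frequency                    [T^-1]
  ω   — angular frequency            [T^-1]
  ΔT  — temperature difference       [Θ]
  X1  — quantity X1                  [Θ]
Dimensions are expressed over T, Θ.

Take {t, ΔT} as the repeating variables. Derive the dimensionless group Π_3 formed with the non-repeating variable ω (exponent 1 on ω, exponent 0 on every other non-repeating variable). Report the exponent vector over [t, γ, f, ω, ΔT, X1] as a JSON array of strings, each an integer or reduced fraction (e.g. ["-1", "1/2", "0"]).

["1", "0", "0", "1", "0", "0"]

Dimensional matrix (T×Θ by t×γ×f×ω×ΔT×X1):
  T: [ 1 -1 -1 -1  0  0]
  Θ: [ 0  0  0  0  1  1]
Row reduction gives pivot columns t,ΔT; rank = 2
Repeat: t,ΔT; free: γ,f,ω,X1
RREF:
  r0: [   1   -1   -1   -1    0    0]
  r1: [   0    0    0    0    1    1]
Fix exponent of ω at 1, γ at 0, f at 0, X1 at 0; solve each RREF row for its pivot's exponent:
  r0: exp(t) + (-1)·1 = 0 ⇒ exp(t) = 1
  r1: exp(ΔT) + (0)·1 = 0 ⇒ exp(ΔT) = 0
Π_3 = t · ω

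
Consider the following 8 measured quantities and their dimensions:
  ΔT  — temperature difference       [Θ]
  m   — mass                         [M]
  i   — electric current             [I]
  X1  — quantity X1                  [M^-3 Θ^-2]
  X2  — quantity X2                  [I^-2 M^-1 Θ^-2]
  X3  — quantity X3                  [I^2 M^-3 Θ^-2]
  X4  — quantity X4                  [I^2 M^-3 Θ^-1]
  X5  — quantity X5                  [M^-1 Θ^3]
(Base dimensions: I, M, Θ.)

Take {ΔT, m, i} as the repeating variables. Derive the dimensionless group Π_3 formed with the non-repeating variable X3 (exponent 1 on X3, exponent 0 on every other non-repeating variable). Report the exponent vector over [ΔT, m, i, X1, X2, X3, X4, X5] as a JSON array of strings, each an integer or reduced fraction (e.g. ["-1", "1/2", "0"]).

["2", "3", "-2", "0", "0", "1", "0", "0"]

Dimensional matrix (I×M×Θ by ΔT×m×i×X1×X2×X3×X4×X5):
  I: [ 0  0  1  0 -2  2  2  0]
  M: [ 0  1  0 -3 -1 -3 -3 -1]
  Θ: [ 1  0  0 -2 -2 -2 -1  3]
RREF → pivots at {ΔT,m,i} ⇒ r = 3
Pivot set = {ΔT,m,i}, free = {X1,X2,X3,X4,X5}
RREF:
  r0: [   1    0    0   -2   -2   -2   -1    3]
  r1: [   0    1    0   -3   -1   -3   -3   -1]
  r2: [   0    0    1    0   -2    2    2    0]
Fix exponent of X3 at 1, X1 at 0, X2 at 0, X4 at 0, X5 at 0; solve each RREF row for its pivot's exponent:
  r0: exp(ΔT) + (-2)·1 = 0 ⇒ exp(ΔT) = 2
  r1: exp(m) + (-3)·1 = 0 ⇒ exp(m) = 3
  r2: exp(i) + (2)·1 = 0 ⇒ exp(i) = -2
Π_3 = ΔT^2 · m^3 · i^-2 · X3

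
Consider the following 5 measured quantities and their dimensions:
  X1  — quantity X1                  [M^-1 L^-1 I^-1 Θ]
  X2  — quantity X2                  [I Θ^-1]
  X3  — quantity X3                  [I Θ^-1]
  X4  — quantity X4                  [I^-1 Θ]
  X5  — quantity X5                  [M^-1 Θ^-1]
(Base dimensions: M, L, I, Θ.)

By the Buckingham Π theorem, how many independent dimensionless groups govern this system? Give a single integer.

Dimensional matrix (M×L×I×Θ by X1×X2×X3×X4×X5):
  M: [-1  0  0  0 -1]
  L: [-1  0  0  0  0]
  I: [-1  1  1 -1  0]
  Θ: [ 1 -1 -1  1 -1]
RREF → pivots at {X1,X2,X5} ⇒ r = 3
5 vars − rank 3 = 2 Π groups

2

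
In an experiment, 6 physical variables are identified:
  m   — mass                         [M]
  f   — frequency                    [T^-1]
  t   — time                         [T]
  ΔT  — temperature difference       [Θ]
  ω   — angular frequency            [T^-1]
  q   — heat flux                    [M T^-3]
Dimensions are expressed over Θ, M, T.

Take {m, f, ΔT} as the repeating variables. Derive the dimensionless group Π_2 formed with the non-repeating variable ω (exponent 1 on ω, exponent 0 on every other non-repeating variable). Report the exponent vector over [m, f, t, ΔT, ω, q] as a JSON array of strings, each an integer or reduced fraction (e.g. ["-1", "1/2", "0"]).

Dimensional matrix (Θ×M×T by m×f×t×ΔT×ω×q):
  Θ: [ 0  0  0  1  0  0]
  M: [ 1  0  0  0  0  1]
  T: [ 0 -1  1  0 -1 -3]
Row reduction gives pivot columns m,f,ΔT; rank = 3
Pivot set = {m,f,ΔT}, free = {t,ω,q}
RREF:
  r0: [   1    0    0    0    0    1]
  r1: [   0    1   -1    0    1    3]
  r2: [   0    0    0    1    0    0]
Fix exponent of ω at 1, t at 0, q at 0; solve each RREF row for its pivot's exponent:
  r0: exp(m) + (0)·1 = 0 ⇒ exp(m) = 0
  r1: exp(f) + (1)·1 = 0 ⇒ exp(f) = -1
  r2: exp(ΔT) + (0)·1 = 0 ⇒ exp(ΔT) = 0
Π_2 = f^-1 · ω

["0", "-1", "0", "0", "1", "0"]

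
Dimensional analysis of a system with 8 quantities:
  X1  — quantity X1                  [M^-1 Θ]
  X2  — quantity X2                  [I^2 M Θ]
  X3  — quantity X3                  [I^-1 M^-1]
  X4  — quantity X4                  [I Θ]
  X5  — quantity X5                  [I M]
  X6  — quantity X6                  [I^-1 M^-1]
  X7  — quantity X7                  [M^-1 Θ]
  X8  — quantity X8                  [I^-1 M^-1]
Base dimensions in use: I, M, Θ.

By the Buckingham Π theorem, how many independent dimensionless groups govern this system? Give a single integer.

Dimensional matrix (I×M×Θ by X1×X2×X3×X4×X5×X6×X7×X8):
  I: [ 0  2 -1  1  1 -1  0 -1]
  M: [-1  1 -1  0  1 -1 -1 -1]
  Θ: [ 1  1  0  1  0  0  1  0]
Echelon form has 2 nonzero rows (pivots: X1,X2)
Π count = n − r = 8 − 2 = 6

6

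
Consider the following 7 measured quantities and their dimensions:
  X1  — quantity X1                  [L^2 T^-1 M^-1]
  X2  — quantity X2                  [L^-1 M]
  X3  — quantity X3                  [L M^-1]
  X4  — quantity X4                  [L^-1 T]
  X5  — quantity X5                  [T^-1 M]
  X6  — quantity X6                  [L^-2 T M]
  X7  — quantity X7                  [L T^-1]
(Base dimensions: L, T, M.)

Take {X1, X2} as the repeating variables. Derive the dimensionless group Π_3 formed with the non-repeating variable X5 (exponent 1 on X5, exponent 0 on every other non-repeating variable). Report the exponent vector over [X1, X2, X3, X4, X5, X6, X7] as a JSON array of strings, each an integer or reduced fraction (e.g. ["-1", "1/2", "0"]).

["-1", "-2", "0", "0", "1", "0", "0"]

Dimensional matrix (L×T×M by X1×X2×X3×X4×X5×X6×X7):
  L: [ 2 -1  1 -1  0 -2  1]
  T: [-1  0  0  1 -1  1 -1]
  M: [-1  1 -1  0  1  1  0]
Echelon form has 2 nonzero rows (pivots: X1,X2)
Pivot set = {X1,X2}, free = {X3,X4,X5,X6,X7}
RREF:
  r0: [   1    0    0   -1    1   -1    1]
  r1: [   0    1   -1   -1    2    0    1]
  r2: [   0    0    0    0    0    0    0]
Fix exponent of X5 at 1, X3 at 0, X4 at 0, X6 at 0, X7 at 0; solve each RREF row for its pivot's exponent:
  r0: exp(X1) + (1)·1 = 0 ⇒ exp(X1) = -1
  r1: exp(X2) + (2)·1 = 0 ⇒ exp(X2) = -2
Π_3 = X1^-1 · X2^-2 · X5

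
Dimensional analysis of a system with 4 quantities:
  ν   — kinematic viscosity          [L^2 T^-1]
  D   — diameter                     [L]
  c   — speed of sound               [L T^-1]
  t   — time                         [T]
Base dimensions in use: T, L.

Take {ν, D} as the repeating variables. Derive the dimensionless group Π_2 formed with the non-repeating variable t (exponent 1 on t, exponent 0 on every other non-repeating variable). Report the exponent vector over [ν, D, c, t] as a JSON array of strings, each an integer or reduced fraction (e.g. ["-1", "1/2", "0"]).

["1", "-2", "0", "1"]

Write exponents as rows T,L / cols ν,D,c,t:
  T: [-1  0 -1  1]
  L: [ 2  1  1  0]
Row reduction gives pivot columns ν,D; rank = 2
Repeat: ν,D; free: c,t
RREF:
  r0: [   1    0    1   -1]
  r1: [   0    1   -1    2]
Fix exponent of t at 1, c at 0; solve each RREF row for its pivot's exponent:
  r0: exp(ν) + (-1)·1 = 0 ⇒ exp(ν) = 1
  r1: exp(D) + (2)·1 = 0 ⇒ exp(D) = -2
Π_2 = ν · D^-2 · t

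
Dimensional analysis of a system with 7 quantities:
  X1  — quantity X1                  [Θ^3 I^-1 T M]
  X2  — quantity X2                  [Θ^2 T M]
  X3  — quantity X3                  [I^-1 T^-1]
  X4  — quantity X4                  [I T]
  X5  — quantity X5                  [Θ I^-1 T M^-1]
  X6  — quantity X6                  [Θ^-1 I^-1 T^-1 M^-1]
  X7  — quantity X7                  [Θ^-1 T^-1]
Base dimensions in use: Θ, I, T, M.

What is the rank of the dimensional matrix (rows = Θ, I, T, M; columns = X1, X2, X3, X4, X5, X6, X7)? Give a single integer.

3

Dimensional matrix (Θ×I×T×M by X1×X2×X3×X4×X5×X6×X7):
  Θ: [ 3  2  0  0  1 -1 -1]
  I: [-1  0 -1  1 -1 -1  0]
  T: [ 1  1 -1  1  1 -1 -1]
  M: [ 1  1  0  0 -1 -1  0]
Echelon form has 3 nonzero rows (pivots: X1,X2,X3)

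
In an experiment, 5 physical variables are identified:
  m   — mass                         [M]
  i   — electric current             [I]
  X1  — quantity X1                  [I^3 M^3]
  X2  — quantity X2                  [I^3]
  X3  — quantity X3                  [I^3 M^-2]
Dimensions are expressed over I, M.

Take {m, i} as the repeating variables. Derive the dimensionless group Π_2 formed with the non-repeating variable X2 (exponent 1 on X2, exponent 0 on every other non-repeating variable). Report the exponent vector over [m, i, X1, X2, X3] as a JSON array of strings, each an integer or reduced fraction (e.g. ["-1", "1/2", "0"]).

Write exponents as rows I,M / cols m,i,X1,X2,X3:
  I: [ 0  1  3  3  3]
  M: [ 1  0  3  0 -2]
Echelon form has 2 nonzero rows (pivots: m,i)
Pivot set = {m,i}, free = {X1,X2,X3}
RREF:
  r0: [   1    0    3    0   -2]
  r1: [   0    1    3    3    3]
Fix exponent of X2 at 1, X1 at 0, X3 at 0; solve each RREF row for its pivot's exponent:
  r0: exp(m) + (0)·1 = 0 ⇒ exp(m) = 0
  r1: exp(i) + (3)·1 = 0 ⇒ exp(i) = -3
Π_2 = i^-3 · X2

["0", "-3", "0", "1", "0"]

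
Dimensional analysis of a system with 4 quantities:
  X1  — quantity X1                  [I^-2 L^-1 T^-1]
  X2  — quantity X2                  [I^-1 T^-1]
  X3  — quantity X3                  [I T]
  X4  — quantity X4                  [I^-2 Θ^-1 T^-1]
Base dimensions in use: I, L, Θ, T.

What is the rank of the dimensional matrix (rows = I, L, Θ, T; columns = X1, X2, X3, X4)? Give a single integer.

3

Write exponents as rows I,L,Θ,T / cols X1,X2,X3,X4:
  I: [-2 -1  1 -2]
  L: [-1  0  0  0]
  Θ: [ 0  0  0 -1]
  T: [-1 -1  1 -1]
Echelon form has 3 nonzero rows (pivots: X1,X2,X4)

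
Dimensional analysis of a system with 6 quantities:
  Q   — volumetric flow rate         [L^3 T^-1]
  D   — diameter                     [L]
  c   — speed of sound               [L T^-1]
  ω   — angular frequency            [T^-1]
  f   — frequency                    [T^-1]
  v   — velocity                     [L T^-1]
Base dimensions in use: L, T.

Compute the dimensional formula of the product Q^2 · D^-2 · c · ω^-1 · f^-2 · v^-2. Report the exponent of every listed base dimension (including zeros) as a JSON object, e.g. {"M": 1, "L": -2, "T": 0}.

{"L": 3, "T": 2}

Write exponents as rows L,T / cols Q,D,c,ω,f,v:
  L: [ 3  1  1  0  0  1]
  T: [-1  0 -1 -1 -1 -1]
  [L]: (2)·3+(-2)·1+(1)·1+(-1)·0+(-2)·0+(-2)·1 = 3
  [T]: (2)·-1+(-2)·0+(1)·-1+(-1)·-1+(-2)·-1+(-2)·-1 = 2
⇒ L^3 T^2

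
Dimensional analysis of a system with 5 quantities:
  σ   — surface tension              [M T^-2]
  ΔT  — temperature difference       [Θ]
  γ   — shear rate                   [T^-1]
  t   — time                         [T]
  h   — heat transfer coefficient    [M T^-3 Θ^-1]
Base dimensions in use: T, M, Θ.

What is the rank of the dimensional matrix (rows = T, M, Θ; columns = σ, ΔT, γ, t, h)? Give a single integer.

Exponent matrix [T,M,Θ] × [σ,ΔT,γ,t,h]:
  T: [-2  0 -1  1 -3]
  M: [ 1  0  0  0  1]
  Θ: [ 0  1  0  0 -1]
Row reduction gives pivot columns σ,ΔT,γ; rank = 3

3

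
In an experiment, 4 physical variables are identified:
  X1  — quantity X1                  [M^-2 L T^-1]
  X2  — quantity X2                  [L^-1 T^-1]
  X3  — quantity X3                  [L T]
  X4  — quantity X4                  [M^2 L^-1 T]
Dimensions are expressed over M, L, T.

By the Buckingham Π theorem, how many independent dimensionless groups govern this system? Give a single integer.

Dimensional matrix (M×L×T by X1×X2×X3×X4):
  M: [-2  0  0  2]
  L: [ 1 -1  1 -1]
  T: [-1 -1  1  1]
Echelon form has 2 nonzero rows (pivots: X1,X2)
Π count = n − r = 4 − 2 = 2

2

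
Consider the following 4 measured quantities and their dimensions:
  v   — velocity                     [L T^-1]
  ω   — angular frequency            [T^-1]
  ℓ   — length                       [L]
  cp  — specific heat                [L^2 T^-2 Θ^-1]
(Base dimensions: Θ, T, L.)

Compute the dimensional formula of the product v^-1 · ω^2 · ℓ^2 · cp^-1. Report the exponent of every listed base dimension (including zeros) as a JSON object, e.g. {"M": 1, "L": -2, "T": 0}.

{"Θ": 1, "T": 1, "L": -1}

Write exponents as rows Θ,T,L / cols v,ω,ℓ,cp:
  Θ: [ 0  0  0 -1]
  T: [-1 -1  0 -2]
  L: [ 1  0  1  2]
  [Θ]: (-1)·0+(2)·0+(2)·0+(-1)·-1 = 1
  [T]: (-1)·-1+(2)·-1+(2)·0+(-1)·-2 = 1
  [L]: (-1)·1+(2)·0+(2)·1+(-1)·2 = -1
⇒ Θ T L^-1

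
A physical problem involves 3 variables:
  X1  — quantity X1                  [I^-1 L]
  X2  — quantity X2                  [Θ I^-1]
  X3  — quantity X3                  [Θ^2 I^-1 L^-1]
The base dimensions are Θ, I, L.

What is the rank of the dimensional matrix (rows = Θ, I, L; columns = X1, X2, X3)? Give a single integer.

2

Write exponents as rows Θ,I,L / cols X1,X2,X3:
  Θ: [ 0  1  2]
  I: [-1 -1 -1]
  L: [ 1  0 -1]
Row reduction gives pivot columns X1,X2; rank = 2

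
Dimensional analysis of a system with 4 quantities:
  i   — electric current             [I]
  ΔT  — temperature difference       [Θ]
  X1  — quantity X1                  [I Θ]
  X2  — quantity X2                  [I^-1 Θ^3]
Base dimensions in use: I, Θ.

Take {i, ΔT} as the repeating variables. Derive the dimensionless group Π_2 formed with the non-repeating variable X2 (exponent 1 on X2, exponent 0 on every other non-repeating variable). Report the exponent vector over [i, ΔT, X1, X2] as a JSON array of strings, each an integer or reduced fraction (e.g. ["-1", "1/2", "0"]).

["1", "-3", "0", "1"]

Write exponents as rows I,Θ / cols i,ΔT,X1,X2:
  I: [ 1  0  1 -1]
  Θ: [ 0  1  1  3]
Echelon form has 2 nonzero rows (pivots: i,ΔT)
Repeat: i,ΔT; free: X1,X2
RREF:
  r0: [   1    0    1   -1]
  r1: [   0    1    1    3]
Fix exponent of X2 at 1, X1 at 0; solve each RREF row for its pivot's exponent:
  r0: exp(i) + (-1)·1 = 0 ⇒ exp(i) = 1
  r1: exp(ΔT) + (3)·1 = 0 ⇒ exp(ΔT) = -3
Π_2 = i · ΔT^-3 · X2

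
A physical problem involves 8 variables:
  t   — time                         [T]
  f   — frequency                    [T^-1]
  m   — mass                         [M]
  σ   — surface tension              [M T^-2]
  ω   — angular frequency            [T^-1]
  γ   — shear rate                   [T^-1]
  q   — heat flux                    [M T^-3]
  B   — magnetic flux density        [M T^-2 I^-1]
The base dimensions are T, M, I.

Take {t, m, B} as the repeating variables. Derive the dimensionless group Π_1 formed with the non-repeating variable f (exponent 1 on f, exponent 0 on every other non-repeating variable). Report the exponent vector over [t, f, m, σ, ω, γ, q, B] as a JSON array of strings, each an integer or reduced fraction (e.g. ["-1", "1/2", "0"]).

["1", "1", "0", "0", "0", "0", "0", "0"]

Dimensional matrix (T×M×I by t×f×m×σ×ω×γ×q×B):
  T: [ 1 -1  0 -2 -1 -1 -3 -2]
  M: [ 0  0  1  1  0  0  1  1]
  I: [ 0  0  0  0  0  0  0 -1]
RREF → pivots at {t,m,B} ⇒ r = 3
Pivot set = {t,m,B}, free = {f,σ,ω,γ,q}
RREF:
  r0: [   1   -1    0   -2   -1   -1   -3    0]
  r1: [   0    0    1    1    0    0    1    0]
  r2: [   0    0    0    0    0    0    0    1]
Fix exponent of f at 1, σ at 0, ω at 0, γ at 0, q at 0; solve each RREF row for its pivot's exponent:
  r0: exp(t) + (-1)·1 = 0 ⇒ exp(t) = 1
  r1: exp(m) + (0)·1 = 0 ⇒ exp(m) = 0
  r2: exp(B) + (0)·1 = 0 ⇒ exp(B) = 0
Π_1 = t · f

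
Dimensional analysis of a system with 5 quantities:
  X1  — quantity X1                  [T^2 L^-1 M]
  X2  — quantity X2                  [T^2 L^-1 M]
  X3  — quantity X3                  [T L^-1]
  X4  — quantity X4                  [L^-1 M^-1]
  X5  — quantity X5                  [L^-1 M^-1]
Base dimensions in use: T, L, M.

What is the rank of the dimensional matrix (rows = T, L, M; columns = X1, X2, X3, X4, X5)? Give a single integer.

Exponent matrix [T,L,M] × [X1,X2,X3,X4,X5]:
  T: [ 2  2  1  0  0]
  L: [-1 -1 -1 -1 -1]
  M: [ 1  1  0 -1 -1]
Row reduction gives pivot columns X1,X3; rank = 2

2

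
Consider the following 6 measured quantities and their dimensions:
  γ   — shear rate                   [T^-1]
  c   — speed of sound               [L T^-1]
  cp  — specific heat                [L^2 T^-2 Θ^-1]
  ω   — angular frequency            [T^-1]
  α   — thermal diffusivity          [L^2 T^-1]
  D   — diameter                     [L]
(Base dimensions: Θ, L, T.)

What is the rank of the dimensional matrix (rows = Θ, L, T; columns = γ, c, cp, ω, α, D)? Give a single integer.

3

Dimensional matrix (Θ×L×T by γ×c×cp×ω×α×D):
  Θ: [ 0  0 -1  0  0  0]
  L: [ 0  1  2  0  2  1]
  T: [-1 -1 -2 -1 -1  0]
Echelon form has 3 nonzero rows (pivots: γ,c,cp)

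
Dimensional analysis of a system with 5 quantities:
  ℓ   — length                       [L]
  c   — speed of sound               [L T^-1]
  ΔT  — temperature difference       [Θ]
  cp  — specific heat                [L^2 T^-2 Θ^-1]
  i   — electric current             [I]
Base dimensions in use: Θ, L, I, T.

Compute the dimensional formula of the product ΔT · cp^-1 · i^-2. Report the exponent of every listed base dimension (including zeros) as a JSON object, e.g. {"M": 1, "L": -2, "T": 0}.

{"Θ": 2, "L": -2, "I": -2, "T": 2}

Write exponents as rows Θ,L,I,T / cols ℓ,c,ΔT,cp,i:
  Θ: [ 0  0  1 -1  0]
  L: [ 1  1  0  2  0]
  I: [ 0  0  0  0  1]
  T: [ 0 -1  0 -2  0]
  [Θ]: (1)·1+(-1)·-1+(-2)·0 = 2
  [L]: (1)·0+(-1)·2+(-2)·0 = -2
  [I]: (1)·0+(-1)·0+(-2)·1 = -2
  [T]: (1)·0+(-1)·-2+(-2)·0 = 2
⇒ Θ^2 L^-2 I^-2 T^2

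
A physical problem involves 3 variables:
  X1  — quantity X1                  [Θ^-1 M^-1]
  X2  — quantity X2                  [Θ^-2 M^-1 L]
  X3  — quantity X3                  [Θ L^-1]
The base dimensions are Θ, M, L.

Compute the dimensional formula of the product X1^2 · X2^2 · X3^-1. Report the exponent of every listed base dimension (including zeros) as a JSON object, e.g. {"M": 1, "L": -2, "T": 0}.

{"Θ": -7, "M": -4, "L": 3}

Write exponents as rows Θ,M,L / cols X1,X2,X3:
  Θ: [-1 -2  1]
  M: [-1 -1  0]
  L: [ 0  1 -1]
  [Θ]: (2)·-1+(2)·-2+(-1)·1 = -7
  [M]: (2)·-1+(2)·-1+(-1)·0 = -4
  [L]: (2)·0+(2)·1+(-1)·-1 = 3
⇒ Θ^-7 M^-4 L^3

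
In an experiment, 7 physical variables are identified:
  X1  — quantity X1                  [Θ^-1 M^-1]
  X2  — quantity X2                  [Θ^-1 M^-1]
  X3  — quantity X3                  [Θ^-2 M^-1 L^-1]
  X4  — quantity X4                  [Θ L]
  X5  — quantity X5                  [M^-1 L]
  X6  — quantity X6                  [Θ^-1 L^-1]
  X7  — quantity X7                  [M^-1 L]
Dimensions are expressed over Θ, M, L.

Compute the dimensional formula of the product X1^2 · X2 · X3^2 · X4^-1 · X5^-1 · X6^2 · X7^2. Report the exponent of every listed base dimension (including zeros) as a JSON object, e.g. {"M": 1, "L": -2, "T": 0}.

{"Θ": -10, "M": -6, "L": -4}

Dimensional matrix (Θ×M×L by X1×X2×X3×X4×X5×X6×X7):
  Θ: [-1 -1 -2  1  0 -1  0]
  M: [-1 -1 -1  0 -1  0 -1]
  L: [ 0  0 -1  1  1 -1  1]
  [Θ]: (2)·-1+(1)·-1+(2)·-2+(-1)·1+(-1)·0+(2)·-1+(2)·0 = -10
  [M]: (2)·-1+(1)·-1+(2)·-1+(-1)·0+(-1)·-1+(2)·0+(2)·-1 = -6
  [L]: (2)·0+(1)·0+(2)·-1+(-1)·1+(-1)·1+(2)·-1+(2)·1 = -4
⇒ Θ^-10 M^-6 L^-4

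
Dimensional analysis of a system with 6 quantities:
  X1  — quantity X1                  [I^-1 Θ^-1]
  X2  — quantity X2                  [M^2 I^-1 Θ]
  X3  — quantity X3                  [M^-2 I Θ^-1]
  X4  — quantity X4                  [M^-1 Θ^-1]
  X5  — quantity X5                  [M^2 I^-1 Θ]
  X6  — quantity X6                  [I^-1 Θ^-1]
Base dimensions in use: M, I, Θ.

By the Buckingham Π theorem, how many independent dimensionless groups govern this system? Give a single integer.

4

Write exponents as rows M,I,Θ / cols X1,X2,X3,X4,X5,X6:
  M: [ 0  2 -2 -1  2  0]
  I: [-1 -1  1  0 -1 -1]
  Θ: [-1  1 -1 -1  1 -1]
Echelon form has 2 nonzero rows (pivots: X1,X2)
Π count = n − r = 6 − 2 = 4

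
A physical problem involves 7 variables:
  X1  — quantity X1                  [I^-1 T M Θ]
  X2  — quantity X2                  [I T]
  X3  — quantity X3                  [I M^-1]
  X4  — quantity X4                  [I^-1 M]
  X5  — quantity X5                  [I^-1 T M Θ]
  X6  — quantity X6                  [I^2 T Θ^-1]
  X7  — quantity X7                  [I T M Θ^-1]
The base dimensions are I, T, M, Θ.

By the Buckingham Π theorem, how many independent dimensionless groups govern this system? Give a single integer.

Write exponents as rows I,T,M,Θ / cols X1,X2,X3,X4,X5,X6,X7:
  I: [-1  1  1 -1 -1  2  1]
  T: [ 1  1  0  0  1  1  1]
  M: [ 1  0 -1  1  1  0  1]
  Θ: [ 1  0  0  0  1 -1 -1]
Echelon form has 3 nonzero rows (pivots: X1,X2,X3)
n=7, r=3 ⇒ 4 dimensionless groups

4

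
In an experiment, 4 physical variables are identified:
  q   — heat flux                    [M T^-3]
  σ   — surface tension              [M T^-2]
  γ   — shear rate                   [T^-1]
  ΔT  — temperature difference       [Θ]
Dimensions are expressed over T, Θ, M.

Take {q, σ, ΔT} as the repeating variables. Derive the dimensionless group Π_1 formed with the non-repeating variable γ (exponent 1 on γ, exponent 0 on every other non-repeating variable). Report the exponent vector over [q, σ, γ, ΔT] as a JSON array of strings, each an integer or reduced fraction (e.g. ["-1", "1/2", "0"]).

["-1", "1", "1", "0"]

Dimensional matrix (T×Θ×M by q×σ×γ×ΔT):
  T: [-3 -2 -1  0]
  Θ: [ 0  0  0  1]
  M: [ 1  1  0  0]
Row reduction gives pivot columns q,σ,ΔT; rank = 3
Pivot set = {q,σ,ΔT}, free = {γ}
RREF:
  r0: [   1    0    1    0]
  r1: [   0    1   -1    0]
  r2: [   0    0    0    1]
Fix exponent of γ at 1; solve each RREF row for its pivot's exponent:
  r0: exp(q) + (1)·1 = 0 ⇒ exp(q) = -1
  r1: exp(σ) + (-1)·1 = 0 ⇒ exp(σ) = 1
  r2: exp(ΔT) + (0)·1 = 0 ⇒ exp(ΔT) = 0
Π_1 = q^-1 · σ · γ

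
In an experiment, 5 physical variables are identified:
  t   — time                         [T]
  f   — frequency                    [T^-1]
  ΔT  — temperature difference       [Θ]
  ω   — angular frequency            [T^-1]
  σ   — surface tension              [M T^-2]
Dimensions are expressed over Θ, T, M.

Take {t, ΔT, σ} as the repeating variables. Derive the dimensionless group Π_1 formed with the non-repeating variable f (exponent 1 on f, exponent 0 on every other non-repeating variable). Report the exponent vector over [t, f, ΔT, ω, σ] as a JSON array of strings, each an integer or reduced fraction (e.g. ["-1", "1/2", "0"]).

["1", "1", "0", "0", "0"]

Exponent matrix [Θ,T,M] × [t,f,ΔT,ω,σ]:
  Θ: [ 0  0  1  0  0]
  T: [ 1 -1  0 -1 -2]
  M: [ 0  0  0  0  1]
RREF → pivots at {t,ΔT,σ} ⇒ r = 3
Repeat: t,ΔT,σ; free: f,ω
RREF:
  r0: [   1   -1    0   -1    0]
  r1: [   0    0    1    0    0]
  r2: [   0    0    0    0    1]
Fix exponent of f at 1, ω at 0; solve each RREF row for its pivot's exponent:
  r0: exp(t) + (-1)·1 = 0 ⇒ exp(t) = 1
  r1: exp(ΔT) + (0)·1 = 0 ⇒ exp(ΔT) = 0
  r2: exp(σ) + (0)·1 = 0 ⇒ exp(σ) = 0
Π_1 = t · f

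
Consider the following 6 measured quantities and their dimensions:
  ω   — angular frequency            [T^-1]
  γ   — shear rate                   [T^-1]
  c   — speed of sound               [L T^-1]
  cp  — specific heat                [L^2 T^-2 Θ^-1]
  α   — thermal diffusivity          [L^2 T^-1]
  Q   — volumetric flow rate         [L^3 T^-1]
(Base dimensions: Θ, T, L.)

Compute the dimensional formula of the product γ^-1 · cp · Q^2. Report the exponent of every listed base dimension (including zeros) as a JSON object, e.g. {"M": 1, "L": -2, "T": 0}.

Write exponents as rows Θ,T,L / cols ω,γ,c,cp,α,Q:
  Θ: [ 0  0  0 -1  0  0]
  T: [-1 -1 -1 -2 -1 -1]
  L: [ 0  0  1  2  2  3]
  [Θ]: (-1)·0+(1)·-1+(2)·0 = -1
  [T]: (-1)·-1+(1)·-2+(2)·-1 = -3
  [L]: (-1)·0+(1)·2+(2)·3 = 8
⇒ Θ^-1 T^-3 L^8

{"Θ": -1, "T": -3, "L": 8}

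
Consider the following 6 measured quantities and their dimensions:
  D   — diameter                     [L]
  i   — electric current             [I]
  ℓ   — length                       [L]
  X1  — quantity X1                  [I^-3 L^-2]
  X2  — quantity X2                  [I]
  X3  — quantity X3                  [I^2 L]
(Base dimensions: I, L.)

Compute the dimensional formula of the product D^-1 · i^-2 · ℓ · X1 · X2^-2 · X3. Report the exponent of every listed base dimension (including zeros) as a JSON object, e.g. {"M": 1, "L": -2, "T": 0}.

{"I": -5, "L": -1}

Write exponents as rows I,L / cols D,i,ℓ,X1,X2,X3:
  I: [ 0  1  0 -3  1  2]
  L: [ 1  0  1 -2  0  1]
  [I]: (-1)·0+(-2)·1+(1)·0+(1)·-3+(-2)·1+(1)·2 = -5
  [L]: (-1)·1+(-2)·0+(1)·1+(1)·-2+(-2)·0+(1)·1 = -1
⇒ I^-5 L^-1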